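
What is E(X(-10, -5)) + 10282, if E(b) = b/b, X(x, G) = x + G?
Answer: 10283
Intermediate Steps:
X(x, G) = G + x
E(b) = 1
E(X(-10, -5)) + 10282 = 1 + 10282 = 10283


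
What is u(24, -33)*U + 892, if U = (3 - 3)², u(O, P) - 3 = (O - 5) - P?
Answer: 892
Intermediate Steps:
u(O, P) = -2 + O - P (u(O, P) = 3 + ((O - 5) - P) = 3 + ((-5 + O) - P) = 3 + (-5 + O - P) = -2 + O - P)
U = 0 (U = 0² = 0)
u(24, -33)*U + 892 = (-2 + 24 - 1*(-33))*0 + 892 = (-2 + 24 + 33)*0 + 892 = 55*0 + 892 = 0 + 892 = 892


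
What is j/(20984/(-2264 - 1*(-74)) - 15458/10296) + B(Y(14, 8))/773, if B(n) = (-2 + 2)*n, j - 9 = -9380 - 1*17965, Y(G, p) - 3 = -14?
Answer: 3021464160/1225021 ≈ 2466.5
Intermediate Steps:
Y(G, p) = -11 (Y(G, p) = 3 - 14 = -11)
j = -27336 (j = 9 + (-9380 - 1*17965) = 9 + (-9380 - 17965) = 9 - 27345 = -27336)
B(n) = 0 (B(n) = 0*n = 0)
j/(20984/(-2264 - 1*(-74)) - 15458/10296) + B(Y(14, 8))/773 = -27336/(20984/(-2264 - 1*(-74)) - 15458/10296) + 0/773 = -27336/(20984/(-2264 + 74) - 15458*1/10296) + 0*(1/773) = -27336/(20984/(-2190) - 7729/5148) + 0 = -27336/(20984*(-1/2190) - 7729/5148) + 0 = -27336/(-10492/1095 - 7729/5148) + 0 = -27336/(-20825357/1879020) + 0 = -27336*(-1879020/20825357) + 0 = 3021464160/1225021 + 0 = 3021464160/1225021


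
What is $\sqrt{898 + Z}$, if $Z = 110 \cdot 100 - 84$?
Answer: $\sqrt{11814} \approx 108.69$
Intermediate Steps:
$Z = 10916$ ($Z = 11000 - 84 = 10916$)
$\sqrt{898 + Z} = \sqrt{898 + 10916} = \sqrt{11814}$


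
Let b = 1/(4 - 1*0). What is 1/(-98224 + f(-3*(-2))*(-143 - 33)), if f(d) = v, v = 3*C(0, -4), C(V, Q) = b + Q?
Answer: -1/96244 ≈ -1.0390e-5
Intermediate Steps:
b = 1/4 (b = 1/(4 + 0) = 1/4 ≈ 0.25000)
C(V, Q) = 1/4 + Q
v = -45/4 (v = 3*(1/4 - 4) = 3*(-15/4) = -45/4 ≈ -11.250)
f(d) = -45/4
1/(-98224 + f(-3*(-2))*(-143 - 33)) = 1/(-98224 - 45*(-143 - 33)/4) = 1/(-98224 - 45/4*(-176)) = 1/(-98224 + 1980) = 1/(-96244) = -1/96244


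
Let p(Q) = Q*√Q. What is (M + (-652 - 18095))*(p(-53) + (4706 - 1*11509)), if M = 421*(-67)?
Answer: 319428062 + 2488562*I*√53 ≈ 3.1943e+8 + 1.8117e+7*I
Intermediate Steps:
M = -28207
p(Q) = Q^(3/2)
(M + (-652 - 18095))*(p(-53) + (4706 - 1*11509)) = (-28207 + (-652 - 18095))*((-53)^(3/2) + (4706 - 1*11509)) = (-28207 - 18747)*(-53*I*√53 + (4706 - 11509)) = -46954*(-53*I*√53 - 6803) = -46954*(-6803 - 53*I*√53) = 319428062 + 2488562*I*√53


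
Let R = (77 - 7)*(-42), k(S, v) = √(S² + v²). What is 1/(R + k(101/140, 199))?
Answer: -57624000/168638370199 - 140*√776189801/168638370199 ≈ -0.00036483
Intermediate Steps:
R = -2940 (R = 70*(-42) = -2940)
1/(R + k(101/140, 199)) = 1/(-2940 + √((101/140)² + 199²)) = 1/(-2940 + √((101*(1/140))² + 39601)) = 1/(-2940 + √((101/140)² + 39601)) = 1/(-2940 + √(10201/19600 + 39601)) = 1/(-2940 + √(776189801/19600)) = 1/(-2940 + √776189801/140)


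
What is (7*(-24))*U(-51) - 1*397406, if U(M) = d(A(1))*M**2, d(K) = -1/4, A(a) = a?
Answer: -288164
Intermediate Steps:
d(K) = -1/4 (d(K) = -1*1/4 = -1/4)
U(M) = -M**2/4
(7*(-24))*U(-51) - 1*397406 = (7*(-24))*(-1/4*(-51)**2) - 1*397406 = -(-42)*2601 - 397406 = -168*(-2601/4) - 397406 = 109242 - 397406 = -288164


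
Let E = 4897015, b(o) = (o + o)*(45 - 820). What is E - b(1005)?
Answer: 6454765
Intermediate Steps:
b(o) = -1550*o (b(o) = (2*o)*(-775) = -1550*o)
E - b(1005) = 4897015 - (-1550)*1005 = 4897015 - 1*(-1557750) = 4897015 + 1557750 = 6454765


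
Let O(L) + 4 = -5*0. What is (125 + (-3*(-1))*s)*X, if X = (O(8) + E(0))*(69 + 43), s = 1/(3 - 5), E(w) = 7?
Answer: 41496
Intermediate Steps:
O(L) = -4 (O(L) = -4 - 5*0 = -4 + 0 = -4)
s = -½ (s = 1/(-2) = -½ ≈ -0.50000)
X = 336 (X = (-4 + 7)*(69 + 43) = 3*112 = 336)
(125 + (-3*(-1))*s)*X = (125 - 3*(-1)*(-½))*336 = (125 + 3*(-½))*336 = (125 - 3/2)*336 = (247/2)*336 = 41496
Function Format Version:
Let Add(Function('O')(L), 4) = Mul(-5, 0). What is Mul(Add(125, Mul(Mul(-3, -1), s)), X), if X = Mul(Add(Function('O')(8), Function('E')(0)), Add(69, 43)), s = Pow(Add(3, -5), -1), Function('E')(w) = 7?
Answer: 41496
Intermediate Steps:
Function('O')(L) = -4 (Function('O')(L) = Add(-4, Mul(-5, 0)) = Add(-4, 0) = -4)
s = Rational(-1, 2) (s = Pow(-2, -1) = Rational(-1, 2) ≈ -0.50000)
X = 336 (X = Mul(Add(-4, 7), Add(69, 43)) = Mul(3, 112) = 336)
Mul(Add(125, Mul(Mul(-3, -1), s)), X) = Mul(Add(125, Mul(Mul(-3, -1), Rational(-1, 2))), 336) = Mul(Add(125, Mul(3, Rational(-1, 2))), 336) = Mul(Add(125, Rational(-3, 2)), 336) = Mul(Rational(247, 2), 336) = 41496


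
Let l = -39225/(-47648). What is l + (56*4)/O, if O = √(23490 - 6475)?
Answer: 39225/47648 + 224*√17015/17015 ≈ 2.5405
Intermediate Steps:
O = √17015 ≈ 130.44
l = 39225/47648 (l = -39225*(-1/47648) = 39225/47648 ≈ 0.82322)
l + (56*4)/O = 39225/47648 + (56*4)/(√17015) = 39225/47648 + 224*(√17015/17015) = 39225/47648 + 224*√17015/17015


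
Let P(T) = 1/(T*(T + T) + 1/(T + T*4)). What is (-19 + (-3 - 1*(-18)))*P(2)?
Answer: -40/81 ≈ -0.49383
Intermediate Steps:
P(T) = 1/(2*T**2 + 1/(5*T)) (P(T) = 1/(T*(2*T) + 1/(T + 4*T)) = 1/(2*T**2 + 1/(5*T)))
(-19 + (-3 - 1*(-18)))*P(2) = (-19 + (-3 - 1*(-18)))*(5*2/(1 + 10*2**3)) = (-19 + (-3 + 18))*(5*2/(1 + 10*8)) = (-19 + 15)*(5*2/(1 + 80)) = -20*2/81 = -4*10/81 = -40/81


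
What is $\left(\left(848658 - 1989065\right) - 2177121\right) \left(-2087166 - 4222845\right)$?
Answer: $20933638172808$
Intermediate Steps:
$\left(\left(848658 - 1989065\right) - 2177121\right) \left(-2087166 - 4222845\right) = \left(\left(848658 - 1989065\right) - 2177121\right) \left(-6310011\right) = \left(-1140407 - 2177121\right) \left(-6310011\right) = \left(-3317528\right) \left(-6310011\right) = 20933638172808$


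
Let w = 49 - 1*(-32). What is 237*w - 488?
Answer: 18709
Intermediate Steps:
w = 81 (w = 49 + 32 = 81)
237*w - 488 = 237*81 - 488 = 19197 - 488 = 18709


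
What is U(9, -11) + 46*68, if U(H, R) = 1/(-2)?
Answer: 6255/2 ≈ 3127.5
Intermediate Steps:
U(H, R) = -½
U(9, -11) + 46*68 = -½ + 46*68 = -½ + 3128 = 6255/2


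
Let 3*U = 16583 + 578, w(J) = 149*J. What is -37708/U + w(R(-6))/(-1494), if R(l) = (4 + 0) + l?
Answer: -81946639/12819267 ≈ -6.3925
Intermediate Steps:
R(l) = 4 + l
U = 17161/3 (U = (16583 + 578)/3 = (1/3)*17161 = 17161/3 ≈ 5720.3)
-37708/U + w(R(-6))/(-1494) = -37708/17161/3 + (149*(4 - 6))/(-1494) = -37708*3/17161 + (149*(-2))*(-1/1494) = -113124/17161 - 298*(-1/1494) = -113124/17161 + 149/747 = -81946639/12819267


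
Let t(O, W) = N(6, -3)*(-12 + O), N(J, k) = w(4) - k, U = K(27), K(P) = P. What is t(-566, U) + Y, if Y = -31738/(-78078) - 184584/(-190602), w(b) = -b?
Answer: 34214900573/59054853 ≈ 579.38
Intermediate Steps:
U = 27
N(J, k) = -4 - k (N(J, k) = -1*4 - k = -4 - k)
t(O, W) = 12 - O (t(O, W) = (-4 - 1*(-3))*(-12 + O) = (-4 + 3)*(-12 + O) = -(-12 + O) = 12 - O)
Y = 81195539/59054853 (Y = -31738*(-1/78078) - 184584*(-1/190602) = 2267/5577 + 30764/31767 = 81195539/59054853 ≈ 1.3749)
t(-566, U) + Y = (12 - 1*(-566)) + 81195539/59054853 = (12 + 566) + 81195539/59054853 = 578 + 81195539/59054853 = 34214900573/59054853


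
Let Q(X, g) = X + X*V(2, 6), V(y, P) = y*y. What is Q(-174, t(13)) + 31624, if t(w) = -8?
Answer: 30754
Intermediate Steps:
V(y, P) = y²
Q(X, g) = 5*X (Q(X, g) = X + X*2² = X + X*4 = X + 4*X = 5*X)
Q(-174, t(13)) + 31624 = 5*(-174) + 31624 = -870 + 31624 = 30754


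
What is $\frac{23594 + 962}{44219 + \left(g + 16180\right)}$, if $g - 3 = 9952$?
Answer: $\frac{12278}{35177} \approx 0.34903$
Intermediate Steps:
$g = 9955$ ($g = 3 + 9952 = 9955$)
$\frac{23594 + 962}{44219 + \left(g + 16180\right)} = \frac{23594 + 962}{44219 + \left(9955 + 16180\right)} = \frac{24556}{44219 + 26135} = \frac{24556}{70354} = 24556 \cdot \frac{1}{70354} = \frac{12278}{35177}$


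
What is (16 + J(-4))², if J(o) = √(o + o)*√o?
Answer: 288 - 128*√2 ≈ 106.98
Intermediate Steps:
J(o) = o*√2 (J(o) = √(2*o)*√o = (√2*√o)*√o = o*√2)
(16 + J(-4))² = (16 - 4*√2)²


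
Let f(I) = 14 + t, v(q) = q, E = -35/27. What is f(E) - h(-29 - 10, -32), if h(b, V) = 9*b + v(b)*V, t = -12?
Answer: -895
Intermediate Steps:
E = -35/27 (E = -35*1/27 = -35/27 ≈ -1.2963)
f(I) = 2 (f(I) = 14 - 12 = 2)
h(b, V) = 9*b + V*b (h(b, V) = 9*b + b*V = 9*b + V*b)
f(E) - h(-29 - 10, -32) = 2 - (-29 - 10)*(9 - 32) = 2 - (-39)*(-23) = 2 - 1*897 = 2 - 897 = -895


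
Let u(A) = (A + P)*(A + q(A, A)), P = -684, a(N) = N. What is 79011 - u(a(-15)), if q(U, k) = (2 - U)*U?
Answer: -109719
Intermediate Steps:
q(U, k) = U*(2 - U)
u(A) = (-684 + A)*(A + A*(2 - A)) (u(A) = (A - 684)*(A + A*(2 - A)) = (-684 + A)*(A + A*(2 - A)))
79011 - u(a(-15)) = 79011 - (-15)*(-2052 - 1*(-15)² + 687*(-15)) = 79011 - (-15)*(-2052 - 1*225 - 10305) = 79011 - (-15)*(-2052 - 225 - 10305) = 79011 - (-15)*(-12582) = 79011 - 1*188730 = 79011 - 188730 = -109719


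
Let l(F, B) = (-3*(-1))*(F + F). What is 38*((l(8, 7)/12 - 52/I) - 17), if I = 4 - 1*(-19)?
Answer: -13338/23 ≈ -579.91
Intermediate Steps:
I = 23 (I = 4 + 19 = 23)
l(F, B) = 6*F (l(F, B) = 3*(2*F) = 6*F)
38*((l(8, 7)/12 - 52/I) - 17) = 38*(((6*8)/12 - 52/23) - 17) = 38*((48*(1/12) - 52*1/23) - 17) = 38*((4 - 52/23) - 17) = 38*(40/23 - 17) = 38*(-351/23) = -13338/23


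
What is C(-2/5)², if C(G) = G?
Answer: 4/25 ≈ 0.16000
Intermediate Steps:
C(-2/5)² = (-2/5)² = (-2*⅕)² = (-⅖)² = 4/25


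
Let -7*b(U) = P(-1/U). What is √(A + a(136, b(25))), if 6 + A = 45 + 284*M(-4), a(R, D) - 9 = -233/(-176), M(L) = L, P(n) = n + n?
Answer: I*√2103805/44 ≈ 32.965*I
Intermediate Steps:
P(n) = 2*n
b(U) = 2/(7*U) (b(U) = -2*(-1/U)/7 = -(-2)/(7*U) = 2/(7*U))
a(R, D) = 1817/176 (a(R, D) = 9 - 233/(-176) = 9 - 233*(-1/176) = 9 + 233/176 = 1817/176)
A = -1097 (A = -6 + (45 + 284*(-4)) = -6 + (45 - 1136) = -6 - 1091 = -1097)
√(A + a(136, b(25))) = √(-1097 + 1817/176) = √(-191255/176) = I*√2103805/44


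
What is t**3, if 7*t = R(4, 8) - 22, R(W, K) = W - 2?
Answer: -8000/343 ≈ -23.324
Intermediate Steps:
R(W, K) = -2 + W
t = -20/7 (t = ((-2 + 4) - 22)/7 = (2 - 22)/7 = (1/7)*(-20) = -20/7 ≈ -2.8571)
t**3 = (-20/7)**3 = -8000/343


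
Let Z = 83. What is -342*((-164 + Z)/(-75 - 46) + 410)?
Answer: -16994322/121 ≈ -1.4045e+5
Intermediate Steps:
-342*((-164 + Z)/(-75 - 46) + 410) = -342*((-164 + 83)/(-75 - 46) + 410) = -342*(-81/(-121) + 410) = -342*(-81*(-1/121) + 410) = -342*(81/121 + 410) = -342*49691/121 = -16994322/121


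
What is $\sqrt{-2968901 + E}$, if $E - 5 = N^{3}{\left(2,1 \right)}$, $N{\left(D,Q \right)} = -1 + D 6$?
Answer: $i \sqrt{2967565} \approx 1722.7 i$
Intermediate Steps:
$N{\left(D,Q \right)} = -1 + 6 D$
$E = 1336$ ($E = 5 + \left(-1 + 6 \cdot 2\right)^{3} = 5 + \left(-1 + 12\right)^{3} = 5 + 11^{3} = 5 + 1331 = 1336$)
$\sqrt{-2968901 + E} = \sqrt{-2968901 + 1336} = \sqrt{-2967565} = i \sqrt{2967565}$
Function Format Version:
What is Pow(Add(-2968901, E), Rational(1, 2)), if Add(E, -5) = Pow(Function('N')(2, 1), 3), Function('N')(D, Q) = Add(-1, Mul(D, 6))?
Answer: Mul(I, Pow(2967565, Rational(1, 2))) ≈ Mul(1722.7, I)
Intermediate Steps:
Function('N')(D, Q) = Add(-1, Mul(6, D))
E = 1336 (E = Add(5, Pow(Add(-1, Mul(6, 2)), 3)) = Add(5, Pow(Add(-1, 12), 3)) = Add(5, Pow(11, 3)) = Add(5, 1331) = 1336)
Pow(Add(-2968901, E), Rational(1, 2)) = Pow(Add(-2968901, 1336), Rational(1, 2)) = Pow(-2967565, Rational(1, 2)) = Mul(I, Pow(2967565, Rational(1, 2)))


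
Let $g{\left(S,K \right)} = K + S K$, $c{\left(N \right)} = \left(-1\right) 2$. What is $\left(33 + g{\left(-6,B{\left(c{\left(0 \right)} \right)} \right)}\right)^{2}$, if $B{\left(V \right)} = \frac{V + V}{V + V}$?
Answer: $784$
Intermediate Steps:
$c{\left(N \right)} = -2$
$B{\left(V \right)} = 1$ ($B{\left(V \right)} = \frac{2 V}{2 V} = 2 V \frac{1}{2 V} = 1$)
$g{\left(S,K \right)} = K + K S$
$\left(33 + g{\left(-6,B{\left(c{\left(0 \right)} \right)} \right)}\right)^{2} = \left(33 + 1 \left(1 - 6\right)\right)^{2} = \left(33 + 1 \left(-5\right)\right)^{2} = \left(33 - 5\right)^{2} = 28^{2} = 784$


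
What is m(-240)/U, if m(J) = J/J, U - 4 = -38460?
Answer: -1/38456 ≈ -2.6004e-5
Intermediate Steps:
U = -38456 (U = 4 - 38460 = -38456)
m(J) = 1
m(-240)/U = 1/(-38456) = 1*(-1/38456) = -1/38456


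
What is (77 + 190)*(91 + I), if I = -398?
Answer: -81969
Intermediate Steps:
(77 + 190)*(91 + I) = (77 + 190)*(91 - 398) = 267*(-307) = -81969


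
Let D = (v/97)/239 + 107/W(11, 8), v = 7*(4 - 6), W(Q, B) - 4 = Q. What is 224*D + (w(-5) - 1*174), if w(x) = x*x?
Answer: 503789099/347745 ≈ 1448.7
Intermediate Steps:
W(Q, B) = 4 + Q
w(x) = x**2
v = -14 (v = 7*(-2) = -14)
D = 2480371/347745 (D = -14/97/239 + 107/(4 + 11) = -14*1/97*(1/239) + 107/15 = -14/97*1/239 + 107*(1/15) = -14/23183 + 107/15 = 2480371/347745 ≈ 7.1327)
224*D + (w(-5) - 1*174) = 224*(2480371/347745) + ((-5)**2 - 1*174) = 555603104/347745 + (25 - 174) = 555603104/347745 - 149 = 503789099/347745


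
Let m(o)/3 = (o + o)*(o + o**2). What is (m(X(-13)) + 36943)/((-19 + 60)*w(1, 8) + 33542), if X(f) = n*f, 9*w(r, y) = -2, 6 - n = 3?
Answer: -2788605/301796 ≈ -9.2400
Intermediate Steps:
n = 3 (n = 6 - 1*3 = 6 - 3 = 3)
w(r, y) = -2/9 (w(r, y) = (1/9)*(-2) = -2/9)
X(f) = 3*f
m(o) = 6*o*(o + o**2) (m(o) = 3*((o + o)*(o + o**2)) = 3*((2*o)*(o + o**2)) = 3*(2*o*(o + o**2)) = 6*o*(o + o**2))
(m(X(-13)) + 36943)/((-19 + 60)*w(1, 8) + 33542) = (6*(3*(-13))**2*(1 + 3*(-13)) + 36943)/((-19 + 60)*(-2/9) + 33542) = (6*(-39)**2*(1 - 39) + 36943)/(41*(-2/9) + 33542) = (6*1521*(-38) + 36943)/(-82/9 + 33542) = (-346788 + 36943)/(301796/9) = -309845*9/301796 = -2788605/301796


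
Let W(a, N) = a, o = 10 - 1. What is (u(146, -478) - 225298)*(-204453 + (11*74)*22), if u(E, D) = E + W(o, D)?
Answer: 41999300935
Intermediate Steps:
o = 9
u(E, D) = 9 + E (u(E, D) = E + 9 = 9 + E)
(u(146, -478) - 225298)*(-204453 + (11*74)*22) = ((9 + 146) - 225298)*(-204453 + (11*74)*22) = (155 - 225298)*(-204453 + 814*22) = -225143*(-204453 + 17908) = -225143*(-186545) = 41999300935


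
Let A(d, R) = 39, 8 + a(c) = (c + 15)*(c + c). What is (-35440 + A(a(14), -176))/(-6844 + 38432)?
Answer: -35401/31588 ≈ -1.1207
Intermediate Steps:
a(c) = -8 + 2*c*(15 + c) (a(c) = -8 + (c + 15)*(c + c) = -8 + (15 + c)*(2*c) = -8 + 2*c*(15 + c))
(-35440 + A(a(14), -176))/(-6844 + 38432) = (-35440 + 39)/(-6844 + 38432) = -35401/31588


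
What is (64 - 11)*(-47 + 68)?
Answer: 1113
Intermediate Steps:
(64 - 11)*(-47 + 68) = 53*21 = 1113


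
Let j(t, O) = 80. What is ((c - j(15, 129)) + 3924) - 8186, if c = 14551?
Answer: 10209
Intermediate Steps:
((c - j(15, 129)) + 3924) - 8186 = ((14551 - 1*80) + 3924) - 8186 = ((14551 - 80) + 3924) - 8186 = (14471 + 3924) - 8186 = 18395 - 8186 = 10209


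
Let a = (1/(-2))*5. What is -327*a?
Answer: 1635/2 ≈ 817.50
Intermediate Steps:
a = -5/2 (a = (1*(-½))*5 = -½*5 = -5/2 ≈ -2.5000)
-327*a = -327*(-5/2) = 1635/2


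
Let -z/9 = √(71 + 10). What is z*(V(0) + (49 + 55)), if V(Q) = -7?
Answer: -7857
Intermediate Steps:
z = -81 (z = -9*√(71 + 10) = -9*√81 = -9*9 = -81)
z*(V(0) + (49 + 55)) = -81*(-7 + (49 + 55)) = -81*(-7 + 104) = -81*97 = -7857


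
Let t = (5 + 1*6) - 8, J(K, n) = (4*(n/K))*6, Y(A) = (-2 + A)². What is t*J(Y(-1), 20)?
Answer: 160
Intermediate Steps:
J(K, n) = 24*n/K (J(K, n) = (4*n/K)*6 = 24*n/K)
t = 3 (t = (5 + 6) - 8 = 11 - 8 = 3)
t*J(Y(-1), 20) = 3*(24*20/(-2 - 1)²) = 3*(24*20/(-3)²) = 3*(24*20/9) = 3*(24*20*(⅑)) = 3*(160/3) = 160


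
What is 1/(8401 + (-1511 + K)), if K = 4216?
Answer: 1/11106 ≈ 9.0041e-5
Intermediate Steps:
1/(8401 + (-1511 + K)) = 1/(8401 + (-1511 + 4216)) = 1/(8401 + 2705) = 1/11106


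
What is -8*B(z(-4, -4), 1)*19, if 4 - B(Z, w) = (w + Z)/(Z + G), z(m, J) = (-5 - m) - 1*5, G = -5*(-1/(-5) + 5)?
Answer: -2337/4 ≈ -584.25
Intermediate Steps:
G = -26 (G = -5*(-1*(-⅕) + 5) = -5*(⅕ + 5) = -5*26/5 = -26)
z(m, J) = -10 - m (z(m, J) = (-5 - m) - 5 = -10 - m)
B(Z, w) = 4 - (Z + w)/(-26 + Z) (B(Z, w) = 4 - (w + Z)/(Z - 26) = 4 - (Z + w)/(-26 + Z))
-8*B(z(-4, -4), 1)*19 = -8*(-104 - 1*1 + 3*(-10 - 1*(-4)))/(-26 + (-10 - 1*(-4)))*19 = -8*(-104 - 1 + 3*(-10 + 4))/(-26 + (-10 + 4))*19 = -8*(-104 - 1 + 3*(-6))/(-26 - 6)*19 = -8*(-104 - 1 - 18)/(-32)*19 = -(-1)*(-123)/4*19 = -8*123/32*19 = -123/4*19 = -2337/4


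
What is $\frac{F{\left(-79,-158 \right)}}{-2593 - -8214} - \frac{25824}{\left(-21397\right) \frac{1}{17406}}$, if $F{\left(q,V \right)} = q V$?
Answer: $\frac{2526864667178}{120272537} \approx 21010.0$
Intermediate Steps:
$F{\left(q,V \right)} = V q$
$\frac{F{\left(-79,-158 \right)}}{-2593 - -8214} - \frac{25824}{\left(-21397\right) \frac{1}{17406}} = \frac{\left(-158\right) \left(-79\right)}{-2593 - -8214} - \frac{25824}{\left(-21397\right) \frac{1}{17406}} = \frac{12482}{-2593 + 8214} - \frac{25824}{\left(-21397\right) \frac{1}{17406}} = \frac{12482}{5621} - \frac{25824}{- \frac{21397}{17406}} = 12482 \cdot \frac{1}{5621} - - \frac{449492544}{21397} = \frac{12482}{5621} + \frac{449492544}{21397} = \frac{2526864667178}{120272537}$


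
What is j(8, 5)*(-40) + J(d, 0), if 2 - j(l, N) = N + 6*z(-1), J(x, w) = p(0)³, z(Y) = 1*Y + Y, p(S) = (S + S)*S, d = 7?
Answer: -360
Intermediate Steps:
p(S) = 2*S² (p(S) = (2*S)*S = 2*S²)
z(Y) = 2*Y (z(Y) = Y + Y = 2*Y)
J(x, w) = 0 (J(x, w) = (2*0²)³ = (2*0)³ = 0³ = 0)
j(l, N) = 14 - N (j(l, N) = 2 - (N + 6*(2*(-1))) = 2 - (N + 6*(-2)) = 2 - (N - 12) = 2 - (-12 + N) = 2 + (12 - N) = 14 - N)
j(8, 5)*(-40) + J(d, 0) = (14 - 1*5)*(-40) + 0 = (14 - 5)*(-40) + 0 = 9*(-40) + 0 = -360 + 0 = -360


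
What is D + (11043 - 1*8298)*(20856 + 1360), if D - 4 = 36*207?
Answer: 60990376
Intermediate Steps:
D = 7456 (D = 4 + 36*207 = 4 + 7452 = 7456)
D + (11043 - 1*8298)*(20856 + 1360) = 7456 + (11043 - 1*8298)*(20856 + 1360) = 7456 + (11043 - 8298)*22216 = 7456 + 2745*22216 = 7456 + 60982920 = 60990376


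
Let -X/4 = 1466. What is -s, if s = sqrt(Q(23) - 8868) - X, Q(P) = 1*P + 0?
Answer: -5864 - I*sqrt(8845) ≈ -5864.0 - 94.048*I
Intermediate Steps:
X = -5864 (X = -4*1466 = -5864)
Q(P) = P (Q(P) = P + 0 = P)
s = 5864 + I*sqrt(8845) (s = sqrt(23 - 8868) - 1*(-5864) = sqrt(-8845) + 5864 = I*sqrt(8845) + 5864 = 5864 + I*sqrt(8845) ≈ 5864.0 + 94.048*I)
-s = -(5864 + I*sqrt(8845)) = -5864 - I*sqrt(8845)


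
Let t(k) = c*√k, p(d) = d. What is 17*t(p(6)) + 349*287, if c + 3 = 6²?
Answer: 100163 + 561*√6 ≈ 1.0154e+5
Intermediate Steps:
c = 33 (c = -3 + 6² = -3 + 36 = 33)
t(k) = 33*√k
17*t(p(6)) + 349*287 = 17*(33*√6) + 349*287 = 561*√6 + 100163 = 100163 + 561*√6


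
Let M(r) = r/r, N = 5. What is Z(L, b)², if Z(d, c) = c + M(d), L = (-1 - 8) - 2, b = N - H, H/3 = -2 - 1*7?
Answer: 1089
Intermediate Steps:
M(r) = 1
H = -27 (H = 3*(-2 - 1*7) = 3*(-2 - 7) = 3*(-9) = -27)
b = 32 (b = 5 - 1*(-27) = 5 + 27 = 32)
L = -11 (L = -9 - 2 = -11)
Z(d, c) = 1 + c (Z(d, c) = c + 1 = 1 + c)
Z(L, b)² = (1 + 32)² = 33² = 1089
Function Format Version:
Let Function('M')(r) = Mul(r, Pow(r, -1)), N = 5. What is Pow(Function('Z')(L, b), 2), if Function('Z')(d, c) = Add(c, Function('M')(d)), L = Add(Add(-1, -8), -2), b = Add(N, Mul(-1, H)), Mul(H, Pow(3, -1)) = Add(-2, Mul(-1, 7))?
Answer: 1089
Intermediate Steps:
Function('M')(r) = 1
H = -27 (H = Mul(3, Add(-2, Mul(-1, 7))) = Mul(3, Add(-2, -7)) = Mul(3, -9) = -27)
b = 32 (b = Add(5, Mul(-1, -27)) = Add(5, 27) = 32)
L = -11 (L = Add(-9, -2) = -11)
Function('Z')(d, c) = Add(1, c) (Function('Z')(d, c) = Add(c, 1) = Add(1, c))
Pow(Function('Z')(L, b), 2) = Pow(Add(1, 32), 2) = Pow(33, 2) = 1089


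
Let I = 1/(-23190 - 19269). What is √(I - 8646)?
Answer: I*√15586720766385/42459 ≈ 92.984*I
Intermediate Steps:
I = -1/42459 (I = 1/(-42459) = -1/42459 ≈ -2.3552e-5)
√(I - 8646) = √(-1/42459 - 8646) = √(-367100515/42459) = I*√15586720766385/42459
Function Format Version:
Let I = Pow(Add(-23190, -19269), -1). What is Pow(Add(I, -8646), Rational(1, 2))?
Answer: Mul(Rational(1, 42459), I, Pow(15586720766385, Rational(1, 2))) ≈ Mul(92.984, I)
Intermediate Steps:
I = Rational(-1, 42459) (I = Pow(-42459, -1) = Rational(-1, 42459) ≈ -2.3552e-5)
Pow(Add(I, -8646), Rational(1, 2)) = Pow(Add(Rational(-1, 42459), -8646), Rational(1, 2)) = Pow(Rational(-367100515, 42459), Rational(1, 2)) = Mul(Rational(1, 42459), I, Pow(15586720766385, Rational(1, 2)))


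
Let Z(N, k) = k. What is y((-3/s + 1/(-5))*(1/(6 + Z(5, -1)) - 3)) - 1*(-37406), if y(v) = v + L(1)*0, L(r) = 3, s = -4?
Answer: 1870223/50 ≈ 37404.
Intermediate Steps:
y(v) = v (y(v) = v + 3*0 = v + 0 = v)
y((-3/s + 1/(-5))*(1/(6 + Z(5, -1)) - 3)) - 1*(-37406) = (-3/(-4) + 1/(-5))*(1/(6 - 1) - 3) - 1*(-37406) = (-3*(-1/4) + 1*(-1/5))*(1/5 - 3) + 37406 = (3/4 - 1/5)*(1/5 - 3) + 37406 = (11/20)*(-14/5) + 37406 = -77/50 + 37406 = 1870223/50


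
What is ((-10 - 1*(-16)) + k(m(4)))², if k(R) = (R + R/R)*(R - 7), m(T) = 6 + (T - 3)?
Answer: 36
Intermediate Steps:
m(T) = 3 + T (m(T) = 6 + (-3 + T) = 3 + T)
k(R) = (1 + R)*(-7 + R) (k(R) = (R + 1)*(-7 + R) = (1 + R)*(-7 + R))
((-10 - 1*(-16)) + k(m(4)))² = ((-10 - 1*(-16)) + (-7 + (3 + 4)² - 6*(3 + 4)))² = ((-10 + 16) + (-7 + 7² - 6*7))² = (6 + (-7 + 49 - 42))² = (6 + 0)² = 6² = 36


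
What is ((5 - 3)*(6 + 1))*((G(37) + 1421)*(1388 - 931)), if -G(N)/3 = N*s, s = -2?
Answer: 10511914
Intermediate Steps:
G(N) = 6*N (G(N) = -3*N*(-2) = -(-6)*N = 6*N)
((5 - 3)*(6 + 1))*((G(37) + 1421)*(1388 - 931)) = ((5 - 3)*(6 + 1))*((6*37 + 1421)*(1388 - 931)) = (2*7)*((222 + 1421)*457) = 14*(1643*457) = 14*750851 = 10511914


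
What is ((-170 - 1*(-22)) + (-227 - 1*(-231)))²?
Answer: 20736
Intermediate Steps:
((-170 - 1*(-22)) + (-227 - 1*(-231)))² = ((-170 + 22) + (-227 + 231))² = (-148 + 4)² = (-144)² = 20736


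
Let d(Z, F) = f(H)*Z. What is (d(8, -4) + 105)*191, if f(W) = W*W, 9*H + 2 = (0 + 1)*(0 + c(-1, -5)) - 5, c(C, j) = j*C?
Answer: 1630567/81 ≈ 20130.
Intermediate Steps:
c(C, j) = C*j
H = -2/9 (H = -2/9 + ((0 + 1)*(0 - 1*(-5)) - 5)/9 = -2/9 + (1*(0 + 5) - 5)/9 = -2/9 + (1*5 - 5)/9 = -2/9 + (5 - 5)/9 = -2/9 + (1/9)*0 = -2/9 + 0 = -2/9 ≈ -0.22222)
f(W) = W**2
d(Z, F) = 4*Z/81 (d(Z, F) = (-2/9)**2*Z = 4*Z/81)
(d(8, -4) + 105)*191 = ((4/81)*8 + 105)*191 = (32/81 + 105)*191 = (8537/81)*191 = 1630567/81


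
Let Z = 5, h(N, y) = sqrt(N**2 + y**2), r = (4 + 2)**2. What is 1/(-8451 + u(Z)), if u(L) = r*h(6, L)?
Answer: -313/2642235 - 4*sqrt(61)/7926705 ≈ -0.00012240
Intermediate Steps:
r = 36 (r = 6**2 = 36)
u(L) = 36*sqrt(36 + L**2) (u(L) = 36*sqrt(6**2 + L**2) = 36*sqrt(36 + L**2))
1/(-8451 + u(Z)) = 1/(-8451 + 36*sqrt(36 + 5**2)) = 1/(-8451 + 36*sqrt(36 + 25)) = 1/(-8451 + 36*sqrt(61))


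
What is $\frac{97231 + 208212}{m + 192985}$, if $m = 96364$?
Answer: $\frac{305443}{289349} \approx 1.0556$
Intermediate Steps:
$\frac{97231 + 208212}{m + 192985} = \frac{97231 + 208212}{96364 + 192985} = \frac{305443}{289349}$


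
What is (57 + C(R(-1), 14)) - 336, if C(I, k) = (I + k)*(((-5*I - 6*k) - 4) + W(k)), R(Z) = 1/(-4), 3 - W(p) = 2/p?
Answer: -160443/112 ≈ -1432.5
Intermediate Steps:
W(p) = 3 - 2/p
R(Z) = -¼
C(I, k) = (I + k)*(-1 - 6*k - 5*I - 2/k) (C(I, k) = (I + k)*(((-5*I - 6*k) - 4) + (3 - 2/k)) = (I + k)*(((-6*k - 5*I) - 4) + (3 - 2/k)) = (I + k)*((-4 - 6*k - 5*I) + (3 - 2/k)) = (I + k)*(-1 - 6*k - 5*I - 2/k))
(57 + C(R(-1), 14)) - 336 = (57 + (-2 - 1*(-¼) - 1*14 - 6*14² - 5*(-¼)² - 11*(-¼)*14 - 2*(-¼)/14)) - 336 = (57 + (-2 + ¼ - 14 - 6*196 - 5*1/16 + 77/2 - 2*(-¼)*1/14)) - 336 = (57 + (-2 + ¼ - 14 - 1176 - 5/16 + 77/2 + 1/28)) - 336 = (57 - 129195/112) - 336 = -122811/112 - 336 = -160443/112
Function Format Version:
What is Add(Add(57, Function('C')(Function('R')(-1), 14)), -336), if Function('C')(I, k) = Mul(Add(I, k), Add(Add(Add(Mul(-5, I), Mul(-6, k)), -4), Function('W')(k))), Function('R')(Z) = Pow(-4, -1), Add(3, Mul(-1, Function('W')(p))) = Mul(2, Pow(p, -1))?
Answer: Rational(-160443, 112) ≈ -1432.5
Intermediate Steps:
Function('W')(p) = Add(3, Mul(-2, Pow(p, -1))) (Function('W')(p) = Add(3, Mul(-1, Mul(2, Pow(p, -1)))) = Add(3, Mul(-2, Pow(p, -1))))
Function('R')(Z) = Rational(-1, 4)
Function('C')(I, k) = Mul(Add(I, k), Add(-1, Mul(-6, k), Mul(-5, I), Mul(-2, Pow(k, -1)))) (Function('C')(I, k) = Mul(Add(I, k), Add(Add(Add(Mul(-5, I), Mul(-6, k)), -4), Add(3, Mul(-2, Pow(k, -1))))) = Mul(Add(I, k), Add(Add(Add(Mul(-6, k), Mul(-5, I)), -4), Add(3, Mul(-2, Pow(k, -1))))) = Mul(Add(I, k), Add(Add(-4, Mul(-6, k), Mul(-5, I)), Add(3, Mul(-2, Pow(k, -1))))) = Mul(Add(I, k), Add(-1, Mul(-6, k), Mul(-5, I), Mul(-2, Pow(k, -1)))))
Add(Add(57, Function('C')(Function('R')(-1), 14)), -336) = Add(Add(57, Add(-2, Mul(-1, Rational(-1, 4)), Mul(-1, 14), Mul(-6, Pow(14, 2)), Mul(-5, Pow(Rational(-1, 4), 2)), Mul(-11, Rational(-1, 4), 14), Mul(-2, Rational(-1, 4), Pow(14, -1)))), -336) = Add(Add(57, Add(-2, Rational(1, 4), -14, Mul(-6, 196), Mul(-5, Rational(1, 16)), Rational(77, 2), Mul(-2, Rational(-1, 4), Rational(1, 14)))), -336) = Add(Add(57, Add(-2, Rational(1, 4), -14, -1176, Rational(-5, 16), Rational(77, 2), Rational(1, 28))), -336) = Add(Add(57, Rational(-129195, 112)), -336) = Add(Rational(-122811, 112), -336) = Rational(-160443, 112)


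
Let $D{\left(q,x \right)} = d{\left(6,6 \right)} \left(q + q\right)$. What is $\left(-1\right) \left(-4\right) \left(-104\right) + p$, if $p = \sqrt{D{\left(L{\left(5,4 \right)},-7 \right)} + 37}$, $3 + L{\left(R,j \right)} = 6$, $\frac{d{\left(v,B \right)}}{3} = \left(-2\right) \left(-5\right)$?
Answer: $-416 + \sqrt{217} \approx -401.27$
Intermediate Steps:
$d{\left(v,B \right)} = 30$ ($d{\left(v,B \right)} = 3 \left(\left(-2\right) \left(-5\right)\right) = 3 \cdot 10 = 30$)
$L{\left(R,j \right)} = 3$ ($L{\left(R,j \right)} = -3 + 6 = 3$)
$D{\left(q,x \right)} = 60 q$ ($D{\left(q,x \right)} = 30 \left(q + q\right) = 30 \cdot 2 q = 60 q$)
$p = \sqrt{217}$ ($p = \sqrt{60 \cdot 3 + 37} = \sqrt{180 + 37} = \sqrt{217} \approx 14.731$)
$\left(-1\right) \left(-4\right) \left(-104\right) + p = \left(-1\right) \left(-4\right) \left(-104\right) + \sqrt{217} = 4 \left(-104\right) + \sqrt{217} = -416 + \sqrt{217}$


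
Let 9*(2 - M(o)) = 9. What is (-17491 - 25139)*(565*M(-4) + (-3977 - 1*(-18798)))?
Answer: -655905180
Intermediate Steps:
M(o) = 1 (M(o) = 2 - ⅑*9 = 2 - 1 = 1)
(-17491 - 25139)*(565*M(-4) + (-3977 - 1*(-18798))) = (-17491 - 25139)*(565*1 + (-3977 - 1*(-18798))) = -42630*(565 + (-3977 + 18798)) = -42630*(565 + 14821) = -42630*15386 = -655905180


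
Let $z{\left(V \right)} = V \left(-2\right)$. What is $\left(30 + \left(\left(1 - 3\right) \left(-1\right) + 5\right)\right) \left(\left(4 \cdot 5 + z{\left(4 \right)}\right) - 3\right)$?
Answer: $333$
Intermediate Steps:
$z{\left(V \right)} = - 2 V$
$\left(30 + \left(\left(1 - 3\right) \left(-1\right) + 5\right)\right) \left(\left(4 \cdot 5 + z{\left(4 \right)}\right) - 3\right) = \left(30 + \left(\left(1 - 3\right) \left(-1\right) + 5\right)\right) \left(\left(4 \cdot 5 - 8\right) - 3\right) = \left(30 + \left(\left(-2\right) \left(-1\right) + 5\right)\right) \left(\left(20 - 8\right) - 3\right) = \left(30 + \left(2 + 5\right)\right) \left(12 - 3\right) = \left(30 + 7\right) 9 = 37 \cdot 9 = 333$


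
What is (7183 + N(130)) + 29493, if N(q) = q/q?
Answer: 36677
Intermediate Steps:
N(q) = 1
(7183 + N(130)) + 29493 = (7183 + 1) + 29493 = 7184 + 29493 = 36677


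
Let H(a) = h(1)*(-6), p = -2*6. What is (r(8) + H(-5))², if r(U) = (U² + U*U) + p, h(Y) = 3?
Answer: 9604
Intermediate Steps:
p = -12
H(a) = -18 (H(a) = 3*(-6) = -18)
r(U) = -12 + 2*U² (r(U) = (U² + U*U) - 12 = (U² + U²) - 12 = 2*U² - 12 = -12 + 2*U²)
(r(8) + H(-5))² = ((-12 + 2*8²) - 18)² = ((-12 + 2*64) - 18)² = ((-12 + 128) - 18)² = (116 - 18)² = 98² = 9604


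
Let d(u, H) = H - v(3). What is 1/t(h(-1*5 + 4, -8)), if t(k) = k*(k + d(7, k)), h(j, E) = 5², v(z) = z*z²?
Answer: 1/575 ≈ 0.0017391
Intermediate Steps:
v(z) = z³
d(u, H) = -27 + H (d(u, H) = H - 1*3³ = H - 1*27 = H - 27 = -27 + H)
h(j, E) = 25
t(k) = k*(-27 + 2*k) (t(k) = k*(k + (-27 + k)) = k*(-27 + 2*k))
1/t(h(-1*5 + 4, -8)) = 1/(25*(-27 + 2*25)) = 1/(25*(-27 + 50)) = 1/(25*23) = 1/575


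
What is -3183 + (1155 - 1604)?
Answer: -3632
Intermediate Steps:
-3183 + (1155 - 1604) = -3183 - 449 = -3632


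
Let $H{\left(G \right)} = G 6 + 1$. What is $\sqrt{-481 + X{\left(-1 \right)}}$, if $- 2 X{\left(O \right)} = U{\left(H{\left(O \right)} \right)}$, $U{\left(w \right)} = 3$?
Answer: $\frac{i \sqrt{1930}}{2} \approx 21.966 i$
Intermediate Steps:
$H{\left(G \right)} = 1 + 6 G$ ($H{\left(G \right)} = 6 G + 1 = 1 + 6 G$)
$X{\left(O \right)} = - \frac{3}{2}$ ($X{\left(O \right)} = \left(- \frac{1}{2}\right) 3 = - \frac{3}{2}$)
$\sqrt{-481 + X{\left(-1 \right)}} = \sqrt{-481 - \frac{3}{2}} = \sqrt{- \frac{965}{2}} = \frac{i \sqrt{1930}}{2}$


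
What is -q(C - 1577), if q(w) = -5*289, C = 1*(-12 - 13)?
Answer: 1445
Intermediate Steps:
C = -25 (C = 1*(-25) = -25)
q(w) = -1445
-q(C - 1577) = -1*(-1445) = 1445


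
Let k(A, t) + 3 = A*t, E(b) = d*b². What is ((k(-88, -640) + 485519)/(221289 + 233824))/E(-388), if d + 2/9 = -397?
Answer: -1219131/61234862503100 ≈ -1.9909e-8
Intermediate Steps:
d = -3575/9 (d = -2/9 - 397 = -3575/9 ≈ -397.22)
E(b) = -3575*b²/9
k(A, t) = -3 + A*t
((k(-88, -640) + 485519)/(221289 + 233824))/E(-388) = (((-3 - 88*(-640)) + 485519)/(221289 + 233824))/((-3575/9*(-388)²)) = (((-3 + 56320) + 485519)/455113)/((-3575/9*150544)) = ((56317 + 485519)*(1/455113))/(-538194800/9) = (541836*(1/455113))*(-9/538194800) = (541836/455113)*(-9/538194800) = -1219131/61234862503100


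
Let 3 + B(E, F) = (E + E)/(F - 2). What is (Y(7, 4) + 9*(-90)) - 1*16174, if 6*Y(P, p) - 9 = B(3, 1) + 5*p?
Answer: -50942/3 ≈ -16981.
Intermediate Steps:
B(E, F) = -3 + 2*E/(-2 + F) (B(E, F) = -3 + (E + E)/(F - 2) = -3 + (2*E)/(-2 + F) = -3 + 2*E/(-2 + F))
Y(P, p) = 5*p/6 (Y(P, p) = 3/2 + ((6 - 3*1 + 2*3)/(-2 + 1) + 5*p)/6 = 3/2 + ((6 - 3 + 6)/(-1) + 5*p)/6 = 3/2 + (-1*9 + 5*p)/6 = 3/2 + (-9 + 5*p)/6 = 3/2 + (-3/2 + 5*p/6) = 5*p/6)
(Y(7, 4) + 9*(-90)) - 1*16174 = ((⅚)*4 + 9*(-90)) - 1*16174 = (10/3 - 810) - 16174 = -2420/3 - 16174 = -50942/3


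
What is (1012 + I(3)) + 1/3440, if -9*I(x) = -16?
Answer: 31386569/30960 ≈ 1013.8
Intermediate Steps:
I(x) = 16/9 (I(x) = -1/9*(-16) = 16/9)
(1012 + I(3)) + 1/3440 = (1012 + 16/9) + 1/3440 = 9124/9 + 1/3440 = 31386569/30960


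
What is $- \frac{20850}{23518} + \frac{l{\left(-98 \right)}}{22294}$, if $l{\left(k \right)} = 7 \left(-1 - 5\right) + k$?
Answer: $- \frac{117030605}{131077573} \approx -0.89283$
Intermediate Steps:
$l{\left(k \right)} = -42 + k$ ($l{\left(k \right)} = 7 \left(-6\right) + k = -42 + k$)
$- \frac{20850}{23518} + \frac{l{\left(-98 \right)}}{22294} = - \frac{20850}{23518} + \frac{-42 - 98}{22294} = \left(-20850\right) \frac{1}{23518} - \frac{70}{11147} = - \frac{10425}{11759} - \frac{70}{11147} = - \frac{117030605}{131077573}$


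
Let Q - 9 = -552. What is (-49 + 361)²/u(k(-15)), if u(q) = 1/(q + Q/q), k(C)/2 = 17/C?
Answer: 1963412256/85 ≈ 2.3099e+7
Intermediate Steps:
Q = -543 (Q = 9 - 552 = -543)
k(C) = 34/C (k(C) = 2*(17/C) = 34/C)
u(q) = 1/(q - 543/q)
(-49 + 361)²/u(k(-15)) = (-49 + 361)²/(((34/(-15))/(-543 + (34/(-15))²))) = 312²/(((34*(-1/15))/(-543 + (34*(-1/15))²))) = 97344/((-34/(15*(-543 + (-34/15)²)))) = 97344/((-34/(15*(-543 + 1156/225)))) = 97344/((-34/(15*(-121019/225)))) = 97344/((-34/15*(-225/121019))) = 97344/(510/121019) = 97344*(121019/510) = 1963412256/85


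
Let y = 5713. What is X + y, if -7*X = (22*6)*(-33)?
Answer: 44347/7 ≈ 6335.3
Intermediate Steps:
X = 4356/7 (X = -22*6*(-33)/7 = -132*(-33)/7 = -1/7*(-4356) = 4356/7 ≈ 622.29)
X + y = 4356/7 + 5713 = 44347/7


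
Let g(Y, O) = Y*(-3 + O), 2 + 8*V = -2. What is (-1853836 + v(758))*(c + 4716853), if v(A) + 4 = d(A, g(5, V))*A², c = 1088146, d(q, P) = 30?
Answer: 89298764016920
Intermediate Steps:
V = -½ (V = -¼ + (⅛)*(-2) = -¼ - ¼ = -½ ≈ -0.50000)
v(A) = -4 + 30*A²
(-1853836 + v(758))*(c + 4716853) = (-1853836 + (-4 + 30*758²))*(1088146 + 4716853) = (-1853836 + (-4 + 30*574564))*5804999 = (-1853836 + (-4 + 17236920))*5804999 = (-1853836 + 17236916)*5804999 = 15383080*5804999 = 89298764016920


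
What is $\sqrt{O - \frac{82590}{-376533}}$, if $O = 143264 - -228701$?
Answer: $\frac{\sqrt{5859572236940595}}{125511} \approx 609.89$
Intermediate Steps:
$O = 371965$ ($O = 143264 + 228701 = 371965$)
$\sqrt{O - \frac{82590}{-376533}} = \sqrt{371965 - \frac{82590}{-376533}} = \sqrt{371965 - - \frac{27530}{125511}} = \sqrt{371965 + \frac{27530}{125511}} = \sqrt{\frac{46685726645}{125511}} = \frac{\sqrt{5859572236940595}}{125511}$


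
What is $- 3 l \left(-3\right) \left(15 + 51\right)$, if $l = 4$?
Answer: $2376$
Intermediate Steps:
$- 3 l \left(-3\right) \left(15 + 51\right) = \left(-3\right) 4 \left(-3\right) \left(15 + 51\right) = \left(-12\right) \left(-3\right) 66 = 36 \cdot 66 = 2376$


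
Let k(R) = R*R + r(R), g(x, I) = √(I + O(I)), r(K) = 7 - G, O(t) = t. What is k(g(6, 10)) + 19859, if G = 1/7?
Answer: 139201/7 ≈ 19886.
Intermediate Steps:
G = ⅐ ≈ 0.14286
r(K) = 48/7 (r(K) = 7 - 1*⅐ = 7 - ⅐ = 48/7)
g(x, I) = √2*√I (g(x, I) = √(I + I) = √(2*I) = √2*√I)
k(R) = 48/7 + R² (k(R) = R*R + 48/7 = R² + 48/7 = 48/7 + R²)
k(g(6, 10)) + 19859 = (48/7 + (√2*√10)²) + 19859 = (48/7 + (2*√5)²) + 19859 = (48/7 + 20) + 19859 = 188/7 + 19859 = 139201/7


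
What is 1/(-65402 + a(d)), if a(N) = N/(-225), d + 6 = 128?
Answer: -225/14715572 ≈ -1.5290e-5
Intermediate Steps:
d = 122 (d = -6 + 128 = 122)
a(N) = -N/225
1/(-65402 + a(d)) = 1/(-65402 - 1/225*122) = 1/(-65402 - 122/225) = 1/(-14715572/225) = -225/14715572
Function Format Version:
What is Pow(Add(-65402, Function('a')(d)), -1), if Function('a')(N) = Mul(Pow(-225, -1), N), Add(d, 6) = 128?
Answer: Rational(-225, 14715572) ≈ -1.5290e-5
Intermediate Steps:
d = 122 (d = Add(-6, 128) = 122)
Function('a')(N) = Mul(Rational(-1, 225), N)
Pow(Add(-65402, Function('a')(d)), -1) = Pow(Add(-65402, Mul(Rational(-1, 225), 122)), -1) = Pow(Add(-65402, Rational(-122, 225)), -1) = Pow(Rational(-14715572, 225), -1) = Rational(-225, 14715572)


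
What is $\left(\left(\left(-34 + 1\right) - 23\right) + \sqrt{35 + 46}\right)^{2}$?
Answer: $2209$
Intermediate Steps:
$\left(\left(\left(-34 + 1\right) - 23\right) + \sqrt{35 + 46}\right)^{2} = \left(\left(-33 - 23\right) + \sqrt{81}\right)^{2} = \left(-56 + 9\right)^{2} = \left(-47\right)^{2} = 2209$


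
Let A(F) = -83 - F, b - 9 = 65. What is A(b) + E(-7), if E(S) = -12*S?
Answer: -73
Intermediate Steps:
b = 74 (b = 9 + 65 = 74)
A(b) + E(-7) = (-83 - 1*74) - 12*(-7) = (-83 - 74) + 84 = -157 + 84 = -73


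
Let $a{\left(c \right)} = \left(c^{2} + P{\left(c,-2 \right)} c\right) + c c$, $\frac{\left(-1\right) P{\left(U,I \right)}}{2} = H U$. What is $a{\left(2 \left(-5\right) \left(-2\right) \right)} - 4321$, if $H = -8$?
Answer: $2879$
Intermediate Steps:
$P{\left(U,I \right)} = 16 U$ ($P{\left(U,I \right)} = - 2 \left(- 8 U\right) = 16 U$)
$a{\left(c \right)} = 18 c^{2}$ ($a{\left(c \right)} = \left(c^{2} + 16 c c\right) + c c = \left(c^{2} + 16 c^{2}\right) + c^{2} = 17 c^{2} + c^{2} = 18 c^{2}$)
$a{\left(2 \left(-5\right) \left(-2\right) \right)} - 4321 = 18 \left(2 \left(-5\right) \left(-2\right)\right)^{2} - 4321 = 18 \left(\left(-10\right) \left(-2\right)\right)^{2} - 4321 = 18 \cdot 20^{2} - 4321 = 18 \cdot 400 - 4321 = 7200 - 4321 = 2879$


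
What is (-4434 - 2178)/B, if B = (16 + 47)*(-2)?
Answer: 1102/21 ≈ 52.476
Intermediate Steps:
B = -126 (B = 63*(-2) = -126)
(-4434 - 2178)/B = (-4434 - 2178)/(-126) = -6612*(-1/126) = 1102/21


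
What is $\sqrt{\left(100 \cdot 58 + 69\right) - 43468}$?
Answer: $i \sqrt{37599} \approx 193.9 i$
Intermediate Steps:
$\sqrt{\left(100 \cdot 58 + 69\right) - 43468} = \sqrt{\left(5800 + 69\right) - 43468} = \sqrt{5869 - 43468} = \sqrt{-37599} = i \sqrt{37599}$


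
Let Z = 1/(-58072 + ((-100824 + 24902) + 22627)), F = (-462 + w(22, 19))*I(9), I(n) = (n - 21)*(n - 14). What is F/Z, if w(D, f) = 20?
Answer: 2953452840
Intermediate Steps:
I(n) = (-21 + n)*(-14 + n)
F = -26520 (F = (-462 + 20)*(294 + 9**2 - 35*9) = -442*(294 + 81 - 315) = -442*60 = -26520)
Z = -1/111367 (Z = 1/(-58072 + (-75922 + 22627)) = 1/(-58072 - 53295) = 1/(-111367) = -1/111367 ≈ -8.9793e-6)
F/Z = -26520/(-1/111367) = -26520*(-111367) = 2953452840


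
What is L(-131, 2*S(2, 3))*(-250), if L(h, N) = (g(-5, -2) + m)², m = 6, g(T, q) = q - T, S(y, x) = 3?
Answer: -20250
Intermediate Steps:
L(h, N) = 81 (L(h, N) = ((-2 - 1*(-5)) + 6)² = ((-2 + 5) + 6)² = (3 + 6)² = 9² = 81)
L(-131, 2*S(2, 3))*(-250) = 81*(-250) = -20250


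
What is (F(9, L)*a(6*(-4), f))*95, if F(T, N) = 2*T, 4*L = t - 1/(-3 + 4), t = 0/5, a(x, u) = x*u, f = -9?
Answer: 369360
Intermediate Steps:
a(x, u) = u*x
t = 0 (t = 0*(1/5) = 0)
L = -1/4 (L = (0 - 1/(-3 + 4))/4 = (0 - 1/1)/4 = (0 - 1*1)/4 = (0 - 1)/4 = (1/4)*(-1) = -1/4 ≈ -0.25000)
(F(9, L)*a(6*(-4), f))*95 = ((2*9)*(-54*(-4)))*95 = (18*(-9*(-24)))*95 = (18*216)*95 = 3888*95 = 369360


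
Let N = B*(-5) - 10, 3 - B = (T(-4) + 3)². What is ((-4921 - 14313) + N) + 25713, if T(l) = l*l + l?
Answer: 7579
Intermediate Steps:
T(l) = l + l² (T(l) = l² + l = l + l²)
B = -222 (B = 3 - (-4*(1 - 4) + 3)² = 3 - (-4*(-3) + 3)² = 3 - (12 + 3)² = 3 - 1*15² = 3 - 1*225 = 3 - 225 = -222)
N = 1100 (N = -222*(-5) - 10 = 1110 - 10 = 1100)
((-4921 - 14313) + N) + 25713 = ((-4921 - 14313) + 1100) + 25713 = (-19234 + 1100) + 25713 = -18134 + 25713 = 7579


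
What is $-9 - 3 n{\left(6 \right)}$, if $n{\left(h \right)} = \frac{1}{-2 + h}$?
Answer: $- \frac{39}{4} \approx -9.75$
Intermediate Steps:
$-9 - 3 n{\left(6 \right)} = -9 - \frac{3}{-2 + 6} = -9 - \frac{3}{4} = - \frac{39}{4}$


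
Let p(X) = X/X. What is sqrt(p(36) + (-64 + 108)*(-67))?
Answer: I*sqrt(2947) ≈ 54.286*I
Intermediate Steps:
p(X) = 1
sqrt(p(36) + (-64 + 108)*(-67)) = sqrt(1 + (-64 + 108)*(-67)) = sqrt(1 + 44*(-67)) = sqrt(1 - 2948) = sqrt(-2947) = I*sqrt(2947)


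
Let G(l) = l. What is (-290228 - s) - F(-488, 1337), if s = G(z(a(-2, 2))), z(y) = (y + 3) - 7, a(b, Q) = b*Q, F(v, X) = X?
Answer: -291557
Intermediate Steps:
a(b, Q) = Q*b
z(y) = -4 + y (z(y) = (3 + y) - 7 = -4 + y)
s = -8 (s = -4 + 2*(-2) = -4 - 4 = -8)
(-290228 - s) - F(-488, 1337) = (-290228 - 1*(-8)) - 1*1337 = (-290228 + 8) - 1337 = -290220 - 1337 = -291557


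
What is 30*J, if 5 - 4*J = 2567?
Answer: -19215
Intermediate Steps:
J = -1281/2 (J = 5/4 - 1/4*2567 = 5/4 - 2567/4 = -1281/2 ≈ -640.50)
30*J = 30*(-1281/2) = -19215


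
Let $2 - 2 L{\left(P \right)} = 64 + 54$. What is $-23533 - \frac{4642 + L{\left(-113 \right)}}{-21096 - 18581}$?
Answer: $- \frac{933714257}{39677} \approx -23533.0$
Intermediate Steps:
$L{\left(P \right)} = -58$ ($L{\left(P \right)} = 1 - \frac{64 + 54}{2} = 1 - 59 = -58$)
$-23533 - \frac{4642 + L{\left(-113 \right)}}{-21096 - 18581} = -23533 - \frac{4642 - 58}{-21096 - 18581} = -23533 - \frac{4584}{-39677} = -23533 - 4584 \left(- \frac{1}{39677}\right) = -23533 - - \frac{4584}{39677} = -23533 + \frac{4584}{39677} = - \frac{933714257}{39677}$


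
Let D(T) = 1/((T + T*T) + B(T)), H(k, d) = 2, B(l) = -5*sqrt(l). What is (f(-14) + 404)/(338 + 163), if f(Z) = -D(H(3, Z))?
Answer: 2831/3507 + 5*sqrt(2)/7014 ≈ 0.80825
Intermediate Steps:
D(T) = 1/(T + T**2 - 5*sqrt(T)) (D(T) = 1/((T + T*T) - 5*sqrt(T)) = 1/((T + T**2) - 5*sqrt(T)) = 1/(T + T**2 - 5*sqrt(T)))
f(Z) = -1/(6 - 5*sqrt(2)) (f(Z) = -1/(2 + 2**2 - 5*sqrt(2)) = -1/(2 + 4 - 5*sqrt(2)) = -1/(6 - 5*sqrt(2)))
(f(-14) + 404)/(338 + 163) = ((3/7 + 5*sqrt(2)/14) + 404)/(338 + 163) = (2831/7 + 5*sqrt(2)/14)/501 = (2831/7 + 5*sqrt(2)/14)*(1/501) = 2831/3507 + 5*sqrt(2)/7014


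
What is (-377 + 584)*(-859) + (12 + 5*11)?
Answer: -177746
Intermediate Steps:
(-377 + 584)*(-859) + (12 + 5*11) = 207*(-859) + (12 + 55) = -177813 + 67 = -177746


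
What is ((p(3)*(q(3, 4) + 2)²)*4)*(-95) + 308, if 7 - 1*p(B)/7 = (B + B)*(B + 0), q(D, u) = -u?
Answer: 117348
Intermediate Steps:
p(B) = 49 - 14*B² (p(B) = 49 - 7*(B + B)*(B + 0) = 49 - 7*2*B*B = 49 - 14*B²)
((p(3)*(q(3, 4) + 2)²)*4)*(-95) + 308 = (((49 - 14*3²)*(-1*4 + 2)²)*4)*(-95) + 308 = (((49 - 14*9)*(-4 + 2)²)*4)*(-95) + 308 = (((49 - 126)*(-2)²)*4)*(-95) + 308 = (-77*4*4)*(-95) + 308 = -308*4*(-95) + 308 = -1232*(-95) + 308 = 117040 + 308 = 117348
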